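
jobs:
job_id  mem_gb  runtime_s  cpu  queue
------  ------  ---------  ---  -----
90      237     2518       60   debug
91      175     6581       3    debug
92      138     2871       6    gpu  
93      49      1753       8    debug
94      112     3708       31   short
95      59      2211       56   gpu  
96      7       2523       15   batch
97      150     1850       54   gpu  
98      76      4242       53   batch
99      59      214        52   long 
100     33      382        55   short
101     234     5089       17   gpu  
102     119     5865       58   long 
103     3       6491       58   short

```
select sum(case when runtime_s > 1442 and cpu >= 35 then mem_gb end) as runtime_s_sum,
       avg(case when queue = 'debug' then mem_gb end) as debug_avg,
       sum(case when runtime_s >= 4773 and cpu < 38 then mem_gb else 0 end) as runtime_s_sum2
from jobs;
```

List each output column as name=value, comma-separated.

runtime_s_sum=644, debug_avg=153.6666666667, runtime_s_sum2=409

[runtime_s_sum: runtime_s > 1442 and cpu >= 35]
job_id=90: ✓ → 237
job_id=91: ✗
job_id=92: ✗
job_id=93: ✗
job_id=94: ✗
job_id=95: ✓ → 59
job_id=96: ✗
job_id=97: ✓ → 150
job_id=98: ✓ → 76
job_id=99: ✗
job_id=100: ✗
job_id=101: ✗
job_id=102: ✓ → 119
job_id=103: ✓ → 3
runtime_s_sum = 237 + 59 + 150 + 76 + 119 + 3 = 644
—
[debug_avg: queue = 'debug']
job_id=90: ✓ → 237
job_id=91: ✓ → 175
job_id=92: ✗
job_id=93: ✓ → 49
job_id=94: ✗
job_id=95: ✗
job_id=96: ✗
job_id=97: ✗
job_id=98: ✗
job_id=99: ✗
job_id=100: ✗
job_id=101: ✗
job_id=102: ✗
job_id=103: ✗
debug_avg = (237 + 175 + 49) / 3 = 153.6666666667
—
[runtime_s_sum2: runtime_s >= 4773 and cpu < 38]
job_id=90: ✗
job_id=91: ✓ → 175
job_id=92: ✗
job_id=93: ✗
job_id=94: ✗
job_id=95: ✗
job_id=96: ✗
job_id=97: ✗
job_id=98: ✗
job_id=99: ✗
job_id=100: ✗
job_id=101: ✓ → 234
job_id=102: ✗
job_id=103: ✗
runtime_s_sum2 = 175 + 234 = 409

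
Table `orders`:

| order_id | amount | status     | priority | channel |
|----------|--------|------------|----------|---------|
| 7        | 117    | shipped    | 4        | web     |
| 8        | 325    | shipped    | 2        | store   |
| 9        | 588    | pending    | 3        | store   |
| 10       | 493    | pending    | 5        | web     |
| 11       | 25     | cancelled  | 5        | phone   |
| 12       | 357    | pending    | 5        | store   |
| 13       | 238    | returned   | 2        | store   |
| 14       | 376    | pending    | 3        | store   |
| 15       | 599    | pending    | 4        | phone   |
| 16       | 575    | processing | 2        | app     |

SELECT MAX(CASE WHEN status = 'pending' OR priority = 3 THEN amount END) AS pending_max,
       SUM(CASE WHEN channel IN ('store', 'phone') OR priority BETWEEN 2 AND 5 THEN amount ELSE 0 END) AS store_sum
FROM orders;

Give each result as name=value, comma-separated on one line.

[pending_max: status = 'pending' OR priority = 3]
order_id=7: ✗
order_id=8: ✗
order_id=9: ✓ → 588
order_id=10: ✓ → 493
order_id=11: ✗
order_id=12: ✓ → 357
order_id=13: ✗
order_id=14: ✓ → 376
order_id=15: ✓ → 599
order_id=16: ✗
pending_max = MAX(588, 493, 357, 376, 599) = 599
—
[store_sum: channel IN ('store', 'phone') OR priority BETWEEN 2 AND 5]
order_id=7: ✓ → 117
order_id=8: ✓ → 325
order_id=9: ✓ → 588
order_id=10: ✓ → 493
order_id=11: ✓ → 25
order_id=12: ✓ → 357
order_id=13: ✓ → 238
order_id=14: ✓ → 376
order_id=15: ✓ → 599
order_id=16: ✓ → 575
store_sum = 117 + 325 + 588 + 493 + 25 + 357 + 238 + 376 + 599 + 575 = 3693

pending_max=599, store_sum=3693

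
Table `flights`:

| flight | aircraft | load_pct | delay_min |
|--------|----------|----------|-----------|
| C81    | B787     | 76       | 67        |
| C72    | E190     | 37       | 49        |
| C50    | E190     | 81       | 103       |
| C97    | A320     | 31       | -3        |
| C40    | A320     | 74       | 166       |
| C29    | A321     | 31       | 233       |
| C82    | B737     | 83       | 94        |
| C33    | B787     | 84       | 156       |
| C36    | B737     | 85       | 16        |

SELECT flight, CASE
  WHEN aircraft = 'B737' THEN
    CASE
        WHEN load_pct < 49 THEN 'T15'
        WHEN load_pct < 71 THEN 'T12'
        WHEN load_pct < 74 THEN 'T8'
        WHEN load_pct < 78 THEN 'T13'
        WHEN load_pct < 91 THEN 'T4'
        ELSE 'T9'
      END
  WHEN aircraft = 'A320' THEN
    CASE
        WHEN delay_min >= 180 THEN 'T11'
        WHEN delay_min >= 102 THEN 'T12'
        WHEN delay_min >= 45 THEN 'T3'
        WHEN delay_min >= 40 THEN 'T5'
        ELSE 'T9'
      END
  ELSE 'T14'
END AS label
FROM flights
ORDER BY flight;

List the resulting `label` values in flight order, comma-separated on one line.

T14, T14, T4, T12, T14, T14, T14, T4, T9

flight=C29: aircraft='A321' → outer ELSE → T14
flight=C33: aircraft='B787' → outer ELSE → T14
flight=C36: aircraft='B737' → inner[load_pct < 91] → T4
flight=C40: aircraft='A320' → inner[delay_min >= 102] → T12
flight=C50: aircraft='E190' → outer ELSE → T14
flight=C72: aircraft='E190' → outer ELSE → T14
flight=C81: aircraft='B787' → outer ELSE → T14
flight=C82: aircraft='B737' → inner[load_pct < 91] → T4
flight=C97: aircraft='A320' → inner[ELSE] → T9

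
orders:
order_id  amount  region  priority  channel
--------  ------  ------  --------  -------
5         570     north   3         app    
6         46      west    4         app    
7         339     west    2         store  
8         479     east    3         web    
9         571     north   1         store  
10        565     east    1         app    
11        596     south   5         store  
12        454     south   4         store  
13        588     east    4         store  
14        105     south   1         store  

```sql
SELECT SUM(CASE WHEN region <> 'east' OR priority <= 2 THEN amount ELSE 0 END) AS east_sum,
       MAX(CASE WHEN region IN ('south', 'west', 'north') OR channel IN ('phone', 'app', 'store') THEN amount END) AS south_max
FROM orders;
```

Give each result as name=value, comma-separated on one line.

east_sum=3246, south_max=596

[east_sum: region <> 'east' OR priority <= 2]
order_id=5: ✓ → 570
order_id=6: ✓ → 46
order_id=7: ✓ → 339
order_id=8: ✗
order_id=9: ✓ → 571
order_id=10: ✓ → 565
order_id=11: ✓ → 596
order_id=12: ✓ → 454
order_id=13: ✗
order_id=14: ✓ → 105
east_sum = 570 + 46 + 339 + 571 + 565 + 596 + 454 + 105 = 3246
—
[south_max: region IN ('south', 'west', 'north') OR channel IN ('phone', 'app', 'store')]
order_id=5: ✓ → 570
order_id=6: ✓ → 46
order_id=7: ✓ → 339
order_id=8: ✗
order_id=9: ✓ → 571
order_id=10: ✓ → 565
order_id=11: ✓ → 596
order_id=12: ✓ → 454
order_id=13: ✓ → 588
order_id=14: ✓ → 105
south_max = MAX(570, 46, 339, 571, 565, 596, 454, 588, 105) = 596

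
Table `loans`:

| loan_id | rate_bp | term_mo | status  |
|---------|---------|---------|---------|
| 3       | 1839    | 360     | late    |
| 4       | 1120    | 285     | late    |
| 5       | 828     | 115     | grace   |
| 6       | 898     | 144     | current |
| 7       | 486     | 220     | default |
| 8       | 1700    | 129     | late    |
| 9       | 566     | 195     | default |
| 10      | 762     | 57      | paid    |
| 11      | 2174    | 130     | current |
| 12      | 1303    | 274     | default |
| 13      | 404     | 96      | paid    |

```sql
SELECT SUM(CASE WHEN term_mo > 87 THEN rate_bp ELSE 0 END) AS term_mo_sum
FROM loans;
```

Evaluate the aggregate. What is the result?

11318

loan_id=3: ✓ → 1839
loan_id=4: ✓ → 1120
loan_id=5: ✓ → 828
loan_id=6: ✓ → 898
loan_id=7: ✓ → 486
loan_id=8: ✓ → 1700
loan_id=9: ✓ → 566
loan_id=10: ✗
loan_id=11: ✓ → 2174
loan_id=12: ✓ → 1303
loan_id=13: ✓ → 404
term_mo_sum = 1839 + 1120 + 828 + 898 + 486 + 1700 + 566 + 2174 + 1303 + 404 = 11318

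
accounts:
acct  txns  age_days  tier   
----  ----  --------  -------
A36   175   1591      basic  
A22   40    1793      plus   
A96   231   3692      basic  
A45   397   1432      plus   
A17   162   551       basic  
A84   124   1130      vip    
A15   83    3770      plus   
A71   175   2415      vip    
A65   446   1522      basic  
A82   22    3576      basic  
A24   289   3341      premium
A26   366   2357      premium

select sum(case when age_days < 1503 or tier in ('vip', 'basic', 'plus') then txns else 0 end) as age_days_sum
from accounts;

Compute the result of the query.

1855

acct=A36: ✓ → 175
acct=A22: ✓ → 40
acct=A96: ✓ → 231
acct=A45: ✓ → 397
acct=A17: ✓ → 162
acct=A84: ✓ → 124
acct=A15: ✓ → 83
acct=A71: ✓ → 175
acct=A65: ✓ → 446
acct=A82: ✓ → 22
acct=A24: ✗
acct=A26: ✗
age_days_sum = 175 + 40 + 231 + 397 + 162 + 124 + 83 + 175 + 446 + 22 = 1855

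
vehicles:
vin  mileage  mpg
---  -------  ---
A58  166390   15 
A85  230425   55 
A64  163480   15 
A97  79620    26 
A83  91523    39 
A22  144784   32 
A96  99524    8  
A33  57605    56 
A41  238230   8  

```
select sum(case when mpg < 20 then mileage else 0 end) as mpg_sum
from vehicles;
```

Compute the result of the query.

667624

vin=A58: ✓ → 166390
vin=A85: ✗
vin=A64: ✓ → 163480
vin=A97: ✗
vin=A83: ✗
vin=A22: ✗
vin=A96: ✓ → 99524
vin=A33: ✗
vin=A41: ✓ → 238230
mpg_sum = 166390 + 163480 + 99524 + 238230 = 667624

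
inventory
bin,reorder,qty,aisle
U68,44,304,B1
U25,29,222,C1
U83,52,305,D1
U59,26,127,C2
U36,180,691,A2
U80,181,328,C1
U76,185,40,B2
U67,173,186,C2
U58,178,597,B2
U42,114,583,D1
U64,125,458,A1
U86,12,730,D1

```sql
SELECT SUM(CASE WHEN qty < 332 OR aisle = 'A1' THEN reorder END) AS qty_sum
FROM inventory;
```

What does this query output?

815

bin=U68: ✓ → 44
bin=U25: ✓ → 29
bin=U83: ✓ → 52
bin=U59: ✓ → 26
bin=U36: ✗
bin=U80: ✓ → 181
bin=U76: ✓ → 185
bin=U67: ✓ → 173
bin=U58: ✗
bin=U42: ✗
bin=U64: ✓ → 125
bin=U86: ✗
qty_sum = 44 + 29 + 52 + 26 + 181 + 185 + 173 + 125 = 815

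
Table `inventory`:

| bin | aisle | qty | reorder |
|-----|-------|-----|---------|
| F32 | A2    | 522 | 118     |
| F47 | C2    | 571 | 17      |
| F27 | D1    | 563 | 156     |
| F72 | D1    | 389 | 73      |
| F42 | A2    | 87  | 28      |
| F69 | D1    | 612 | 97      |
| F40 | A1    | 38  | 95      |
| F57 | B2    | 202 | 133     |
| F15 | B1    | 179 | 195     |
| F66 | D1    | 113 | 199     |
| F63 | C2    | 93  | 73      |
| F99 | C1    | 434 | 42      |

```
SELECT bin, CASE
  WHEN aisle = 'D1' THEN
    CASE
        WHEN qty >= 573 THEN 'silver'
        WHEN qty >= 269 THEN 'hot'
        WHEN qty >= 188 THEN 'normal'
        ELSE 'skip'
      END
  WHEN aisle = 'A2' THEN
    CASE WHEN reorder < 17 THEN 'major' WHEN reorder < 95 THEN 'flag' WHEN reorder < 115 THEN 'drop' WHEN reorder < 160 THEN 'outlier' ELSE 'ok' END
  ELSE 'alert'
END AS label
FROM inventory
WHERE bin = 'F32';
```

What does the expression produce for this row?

bin = F32: aisle=A2, qty=522, reorder=118.
aisle='A2' → inner[reorder < 160] → outlier

outlier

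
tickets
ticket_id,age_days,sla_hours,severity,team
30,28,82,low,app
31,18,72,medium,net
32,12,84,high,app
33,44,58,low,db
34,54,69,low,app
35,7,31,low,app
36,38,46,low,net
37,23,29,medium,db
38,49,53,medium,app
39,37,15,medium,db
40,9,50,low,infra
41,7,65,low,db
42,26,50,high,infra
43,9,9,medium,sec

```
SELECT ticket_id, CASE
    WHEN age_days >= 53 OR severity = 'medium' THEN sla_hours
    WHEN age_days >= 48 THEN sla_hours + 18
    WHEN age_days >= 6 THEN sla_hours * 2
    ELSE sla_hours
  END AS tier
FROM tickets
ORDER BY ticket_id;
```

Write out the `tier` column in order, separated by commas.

164, 72, 168, 116, 69, 62, 92, 29, 53, 15, 100, 130, 100, 9

ticket_id=30: age_days >= 6 → 164
ticket_id=31: age_days >= 53 OR severity = 'medium' → 72
ticket_id=32: age_days >= 6 → 168
ticket_id=33: age_days >= 6 → 116
ticket_id=34: age_days >= 53 OR severity = 'medium' → 69
ticket_id=35: age_days >= 6 → 62
ticket_id=36: age_days >= 6 → 92
ticket_id=37: age_days >= 53 OR severity = 'medium' → 29
ticket_id=38: age_days >= 53 OR severity = 'medium' → 53
ticket_id=39: age_days >= 53 OR severity = 'medium' → 15
ticket_id=40: age_days >= 6 → 100
ticket_id=41: age_days >= 6 → 130
ticket_id=42: age_days >= 6 → 100
ticket_id=43: age_days >= 53 OR severity = 'medium' → 9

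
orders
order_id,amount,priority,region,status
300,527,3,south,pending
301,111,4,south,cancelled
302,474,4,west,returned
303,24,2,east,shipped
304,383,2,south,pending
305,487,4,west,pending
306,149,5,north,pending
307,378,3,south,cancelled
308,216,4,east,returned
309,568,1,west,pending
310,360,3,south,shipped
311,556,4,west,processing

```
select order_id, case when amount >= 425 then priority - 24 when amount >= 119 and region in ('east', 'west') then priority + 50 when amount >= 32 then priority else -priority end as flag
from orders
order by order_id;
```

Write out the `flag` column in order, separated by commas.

order_id=300: amount >= 425 → -21
order_id=301: amount >= 32 → 4
order_id=302: amount >= 425 → -20
order_id=303: ELSE → -2
order_id=304: amount >= 32 → 2
order_id=305: amount >= 425 → -20
order_id=306: amount >= 32 → 5
order_id=307: amount >= 32 → 3
order_id=308: amount >= 119 and region in ('east', 'west') → 54
order_id=309: amount >= 425 → -23
order_id=310: amount >= 32 → 3
order_id=311: amount >= 425 → -20

-21, 4, -20, -2, 2, -20, 5, 3, 54, -23, 3, -20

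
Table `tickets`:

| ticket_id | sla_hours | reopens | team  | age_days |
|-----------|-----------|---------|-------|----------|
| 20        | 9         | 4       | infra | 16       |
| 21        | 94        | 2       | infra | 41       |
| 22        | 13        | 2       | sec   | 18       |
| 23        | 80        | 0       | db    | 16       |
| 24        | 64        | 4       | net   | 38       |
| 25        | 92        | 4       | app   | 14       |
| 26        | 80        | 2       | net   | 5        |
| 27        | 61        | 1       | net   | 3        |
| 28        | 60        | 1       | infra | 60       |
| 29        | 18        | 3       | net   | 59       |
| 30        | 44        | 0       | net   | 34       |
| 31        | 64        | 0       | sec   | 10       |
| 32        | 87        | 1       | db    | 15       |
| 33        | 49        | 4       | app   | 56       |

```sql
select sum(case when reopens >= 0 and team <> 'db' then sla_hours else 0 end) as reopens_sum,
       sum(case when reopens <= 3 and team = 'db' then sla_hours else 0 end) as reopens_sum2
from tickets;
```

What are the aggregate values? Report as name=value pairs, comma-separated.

reopens_sum=648, reopens_sum2=167

[reopens_sum: reopens >= 0 and team <> 'db']
ticket_id=20: ✓ → 9
ticket_id=21: ✓ → 94
ticket_id=22: ✓ → 13
ticket_id=23: ✗
ticket_id=24: ✓ → 64
ticket_id=25: ✓ → 92
ticket_id=26: ✓ → 80
ticket_id=27: ✓ → 61
ticket_id=28: ✓ → 60
ticket_id=29: ✓ → 18
ticket_id=30: ✓ → 44
ticket_id=31: ✓ → 64
ticket_id=32: ✗
ticket_id=33: ✓ → 49
reopens_sum = 9 + 94 + 13 + 64 + 92 + 80 + 61 + 60 + 18 + 44 + 64 + 49 = 648
—
[reopens_sum2: reopens <= 3 and team = 'db']
ticket_id=20: ✗
ticket_id=21: ✗
ticket_id=22: ✗
ticket_id=23: ✓ → 80
ticket_id=24: ✗
ticket_id=25: ✗
ticket_id=26: ✗
ticket_id=27: ✗
ticket_id=28: ✗
ticket_id=29: ✗
ticket_id=30: ✗
ticket_id=31: ✗
ticket_id=32: ✓ → 87
ticket_id=33: ✗
reopens_sum2 = 80 + 87 = 167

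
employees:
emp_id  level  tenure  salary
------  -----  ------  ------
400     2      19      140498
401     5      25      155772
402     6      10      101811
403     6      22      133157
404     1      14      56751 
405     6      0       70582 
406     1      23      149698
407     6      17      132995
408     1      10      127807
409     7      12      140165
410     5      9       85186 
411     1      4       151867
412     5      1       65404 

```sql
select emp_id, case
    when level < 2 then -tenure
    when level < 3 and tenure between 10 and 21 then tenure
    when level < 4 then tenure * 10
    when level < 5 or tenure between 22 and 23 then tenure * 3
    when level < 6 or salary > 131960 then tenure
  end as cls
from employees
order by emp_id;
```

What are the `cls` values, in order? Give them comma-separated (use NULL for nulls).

19, 25, NULL, 66, -14, NULL, -23, 17, -10, 12, 9, -4, 1

emp_id=400: level < 3 and tenure between 10 and 21 → 19
emp_id=401: level < 6 or salary > 131960 → 25
emp_id=402: (no match → NULL) → NULL
emp_id=403: level < 5 or tenure between 22 and 23 → 66
emp_id=404: level < 2 → -14
emp_id=405: (no match → NULL) → NULL
emp_id=406: level < 2 → -23
emp_id=407: level < 6 or salary > 131960 → 17
emp_id=408: level < 2 → -10
emp_id=409: level < 6 or salary > 131960 → 12
emp_id=410: level < 6 or salary > 131960 → 9
emp_id=411: level < 2 → -4
emp_id=412: level < 6 or salary > 131960 → 1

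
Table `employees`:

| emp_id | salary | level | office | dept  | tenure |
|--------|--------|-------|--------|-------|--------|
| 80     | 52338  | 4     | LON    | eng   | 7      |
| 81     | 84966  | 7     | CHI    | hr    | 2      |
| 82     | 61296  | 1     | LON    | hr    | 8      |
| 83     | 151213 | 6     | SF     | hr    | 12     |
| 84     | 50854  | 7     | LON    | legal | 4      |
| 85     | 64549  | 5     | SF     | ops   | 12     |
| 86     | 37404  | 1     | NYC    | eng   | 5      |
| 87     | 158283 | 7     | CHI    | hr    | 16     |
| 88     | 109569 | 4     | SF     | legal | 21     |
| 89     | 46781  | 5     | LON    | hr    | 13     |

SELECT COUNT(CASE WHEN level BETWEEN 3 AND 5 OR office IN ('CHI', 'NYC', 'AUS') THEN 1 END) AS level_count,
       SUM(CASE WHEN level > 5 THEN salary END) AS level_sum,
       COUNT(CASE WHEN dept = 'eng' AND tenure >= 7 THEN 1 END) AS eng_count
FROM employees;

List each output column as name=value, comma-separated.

[level_count: level BETWEEN 3 AND 5 OR office IN ('CHI', 'NYC', 'AUS')]
emp_id=80: ✓ → 1
emp_id=81: ✓ → 1
emp_id=82: ✗
emp_id=83: ✗
emp_id=84: ✗
emp_id=85: ✓ → 1
emp_id=86: ✓ → 1
emp_id=87: ✓ → 1
emp_id=88: ✓ → 1
emp_id=89: ✓ → 1
level_count = COUNT(1, 1, 1, 1, 1, 1, 1) = 7
—
[level_sum: level > 5]
emp_id=80: ✗
emp_id=81: ✓ → 84966
emp_id=82: ✗
emp_id=83: ✓ → 151213
emp_id=84: ✓ → 50854
emp_id=85: ✗
emp_id=86: ✗
emp_id=87: ✓ → 158283
emp_id=88: ✗
emp_id=89: ✗
level_sum = 84966 + 151213 + 50854 + 158283 = 445316
—
[eng_count: dept = 'eng' AND tenure >= 7]
emp_id=80: ✓ → 1
emp_id=81: ✗
emp_id=82: ✗
emp_id=83: ✗
emp_id=84: ✗
emp_id=85: ✗
emp_id=86: ✗
emp_id=87: ✗
emp_id=88: ✗
emp_id=89: ✗
eng_count = COUNT(1) = 1

level_count=7, level_sum=445316, eng_count=1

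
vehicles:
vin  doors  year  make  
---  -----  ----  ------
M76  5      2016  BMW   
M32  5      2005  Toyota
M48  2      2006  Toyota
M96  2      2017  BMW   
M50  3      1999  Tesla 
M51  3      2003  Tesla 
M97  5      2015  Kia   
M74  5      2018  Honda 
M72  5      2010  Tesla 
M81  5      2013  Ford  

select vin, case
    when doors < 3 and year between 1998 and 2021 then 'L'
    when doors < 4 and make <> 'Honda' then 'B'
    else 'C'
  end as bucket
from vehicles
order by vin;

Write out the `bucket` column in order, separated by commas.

vin=M32: ELSE → C
vin=M48: doors < 3 and year between 1998 and 2021 → L
vin=M50: doors < 4 and make <> 'Honda' → B
vin=M51: doors < 4 and make <> 'Honda' → B
vin=M72: ELSE → C
vin=M74: ELSE → C
vin=M76: ELSE → C
vin=M81: ELSE → C
vin=M96: doors < 3 and year between 1998 and 2021 → L
vin=M97: ELSE → C

C, L, B, B, C, C, C, C, L, C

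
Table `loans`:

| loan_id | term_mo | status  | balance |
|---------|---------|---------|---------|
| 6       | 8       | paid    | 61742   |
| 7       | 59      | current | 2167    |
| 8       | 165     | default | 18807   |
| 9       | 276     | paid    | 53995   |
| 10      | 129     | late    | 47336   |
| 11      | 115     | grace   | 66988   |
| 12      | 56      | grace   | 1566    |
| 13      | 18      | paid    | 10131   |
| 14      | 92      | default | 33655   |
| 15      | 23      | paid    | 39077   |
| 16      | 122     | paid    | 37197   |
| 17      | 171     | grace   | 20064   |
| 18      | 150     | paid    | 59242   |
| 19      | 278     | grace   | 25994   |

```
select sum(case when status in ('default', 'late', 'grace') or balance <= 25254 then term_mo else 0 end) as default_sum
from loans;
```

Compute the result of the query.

1083

loan_id=6: ✗
loan_id=7: ✓ → 59
loan_id=8: ✓ → 165
loan_id=9: ✗
loan_id=10: ✓ → 129
loan_id=11: ✓ → 115
loan_id=12: ✓ → 56
loan_id=13: ✓ → 18
loan_id=14: ✓ → 92
loan_id=15: ✗
loan_id=16: ✗
loan_id=17: ✓ → 171
loan_id=18: ✗
loan_id=19: ✓ → 278
default_sum = 59 + 165 + 129 + 115 + 56 + 18 + 92 + 171 + 278 = 1083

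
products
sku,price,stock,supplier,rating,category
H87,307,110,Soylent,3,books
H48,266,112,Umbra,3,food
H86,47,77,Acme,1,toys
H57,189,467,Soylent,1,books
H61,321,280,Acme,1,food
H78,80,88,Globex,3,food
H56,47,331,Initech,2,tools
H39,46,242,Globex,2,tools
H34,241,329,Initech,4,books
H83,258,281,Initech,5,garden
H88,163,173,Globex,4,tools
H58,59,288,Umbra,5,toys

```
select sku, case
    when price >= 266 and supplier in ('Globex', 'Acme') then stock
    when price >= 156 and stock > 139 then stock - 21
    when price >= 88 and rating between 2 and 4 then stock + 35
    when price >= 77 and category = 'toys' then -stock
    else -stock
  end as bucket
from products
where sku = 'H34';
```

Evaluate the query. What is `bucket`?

308

sku = H34: price=241, stock=329, supplier=Initech, rating=4, category=books.
price >= 266 and supplier in ('Globex', 'Acme') → false
price >= 156 and stock > 139 → true → 308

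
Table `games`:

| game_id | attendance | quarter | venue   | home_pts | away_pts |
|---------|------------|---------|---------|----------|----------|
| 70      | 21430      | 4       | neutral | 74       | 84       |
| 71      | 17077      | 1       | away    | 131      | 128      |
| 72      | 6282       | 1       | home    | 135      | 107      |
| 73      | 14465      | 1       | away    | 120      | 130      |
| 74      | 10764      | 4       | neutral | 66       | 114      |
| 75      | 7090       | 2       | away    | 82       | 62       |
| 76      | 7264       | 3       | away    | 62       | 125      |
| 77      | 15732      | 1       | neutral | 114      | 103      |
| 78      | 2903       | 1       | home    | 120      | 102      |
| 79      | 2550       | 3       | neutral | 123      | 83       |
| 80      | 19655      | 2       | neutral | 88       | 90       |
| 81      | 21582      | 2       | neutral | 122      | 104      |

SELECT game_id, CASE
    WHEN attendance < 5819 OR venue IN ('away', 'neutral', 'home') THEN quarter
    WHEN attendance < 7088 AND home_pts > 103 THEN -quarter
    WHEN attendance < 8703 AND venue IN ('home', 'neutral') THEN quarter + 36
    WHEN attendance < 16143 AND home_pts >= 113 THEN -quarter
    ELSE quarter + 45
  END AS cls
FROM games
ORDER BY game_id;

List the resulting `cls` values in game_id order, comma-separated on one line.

game_id=70: attendance < 5819 OR venue IN ('away', 'neutral', 'home') → 4
game_id=71: attendance < 5819 OR venue IN ('away', 'neutral', 'home') → 1
game_id=72: attendance < 5819 OR venue IN ('away', 'neutral', 'home') → 1
game_id=73: attendance < 5819 OR venue IN ('away', 'neutral', 'home') → 1
game_id=74: attendance < 5819 OR venue IN ('away', 'neutral', 'home') → 4
game_id=75: attendance < 5819 OR venue IN ('away', 'neutral', 'home') → 2
game_id=76: attendance < 5819 OR venue IN ('away', 'neutral', 'home') → 3
game_id=77: attendance < 5819 OR venue IN ('away', 'neutral', 'home') → 1
game_id=78: attendance < 5819 OR venue IN ('away', 'neutral', 'home') → 1
game_id=79: attendance < 5819 OR venue IN ('away', 'neutral', 'home') → 3
game_id=80: attendance < 5819 OR venue IN ('away', 'neutral', 'home') → 2
game_id=81: attendance < 5819 OR venue IN ('away', 'neutral', 'home') → 2

4, 1, 1, 1, 4, 2, 3, 1, 1, 3, 2, 2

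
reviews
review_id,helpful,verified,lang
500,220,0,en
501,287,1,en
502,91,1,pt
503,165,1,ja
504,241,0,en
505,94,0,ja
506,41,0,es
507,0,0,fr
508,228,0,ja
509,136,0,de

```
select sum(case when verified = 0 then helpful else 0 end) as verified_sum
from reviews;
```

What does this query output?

review_id=500: ✓ → 220
review_id=501: ✗
review_id=502: ✗
review_id=503: ✗
review_id=504: ✓ → 241
review_id=505: ✓ → 94
review_id=506: ✓ → 41
review_id=507: ✓ → 0
review_id=508: ✓ → 228
review_id=509: ✓ → 136
verified_sum = 220 + 241 + 94 + 41 + 228 + 136 = 960

960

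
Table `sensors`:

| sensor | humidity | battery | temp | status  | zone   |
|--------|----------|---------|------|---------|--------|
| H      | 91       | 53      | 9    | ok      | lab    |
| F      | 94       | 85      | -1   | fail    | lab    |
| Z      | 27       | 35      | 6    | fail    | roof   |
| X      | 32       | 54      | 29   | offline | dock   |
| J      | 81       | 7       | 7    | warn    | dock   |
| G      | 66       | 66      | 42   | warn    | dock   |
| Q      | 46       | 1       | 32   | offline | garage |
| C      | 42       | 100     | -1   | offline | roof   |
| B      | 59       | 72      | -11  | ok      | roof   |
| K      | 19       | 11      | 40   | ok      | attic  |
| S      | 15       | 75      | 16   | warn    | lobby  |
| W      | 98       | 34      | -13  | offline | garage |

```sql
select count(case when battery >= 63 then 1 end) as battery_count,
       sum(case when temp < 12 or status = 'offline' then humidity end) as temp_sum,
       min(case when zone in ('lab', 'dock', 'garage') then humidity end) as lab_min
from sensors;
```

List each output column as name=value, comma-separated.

battery_count=5, temp_sum=570, lab_min=32

[battery_count: battery >= 63]
sensor=H: ✗
sensor=F: ✓ → 1
sensor=Z: ✗
sensor=X: ✗
sensor=J: ✗
sensor=G: ✓ → 1
sensor=Q: ✗
sensor=C: ✓ → 1
sensor=B: ✓ → 1
sensor=K: ✗
sensor=S: ✓ → 1
sensor=W: ✗
battery_count = COUNT(1, 1, 1, 1, 1) = 5
—
[temp_sum: temp < 12 or status = 'offline']
sensor=H: ✓ → 91
sensor=F: ✓ → 94
sensor=Z: ✓ → 27
sensor=X: ✓ → 32
sensor=J: ✓ → 81
sensor=G: ✗
sensor=Q: ✓ → 46
sensor=C: ✓ → 42
sensor=B: ✓ → 59
sensor=K: ✗
sensor=S: ✗
sensor=W: ✓ → 98
temp_sum = 91 + 94 + 27 + 32 + 81 + 46 + 42 + 59 + 98 = 570
—
[lab_min: zone in ('lab', 'dock', 'garage')]
sensor=H: ✓ → 91
sensor=F: ✓ → 94
sensor=Z: ✗
sensor=X: ✓ → 32
sensor=J: ✓ → 81
sensor=G: ✓ → 66
sensor=Q: ✓ → 46
sensor=C: ✗
sensor=B: ✗
sensor=K: ✗
sensor=S: ✗
sensor=W: ✓ → 98
lab_min = MIN(91, 94, 32, 81, 66, 46, 98) = 32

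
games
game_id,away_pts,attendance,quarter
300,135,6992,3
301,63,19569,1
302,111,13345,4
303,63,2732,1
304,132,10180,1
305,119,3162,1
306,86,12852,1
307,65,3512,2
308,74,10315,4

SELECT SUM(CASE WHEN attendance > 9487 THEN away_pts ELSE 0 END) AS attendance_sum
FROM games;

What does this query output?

game_id=300: ✗
game_id=301: ✓ → 63
game_id=302: ✓ → 111
game_id=303: ✗
game_id=304: ✓ → 132
game_id=305: ✗
game_id=306: ✓ → 86
game_id=307: ✗
game_id=308: ✓ → 74
attendance_sum = 63 + 111 + 132 + 86 + 74 = 466

466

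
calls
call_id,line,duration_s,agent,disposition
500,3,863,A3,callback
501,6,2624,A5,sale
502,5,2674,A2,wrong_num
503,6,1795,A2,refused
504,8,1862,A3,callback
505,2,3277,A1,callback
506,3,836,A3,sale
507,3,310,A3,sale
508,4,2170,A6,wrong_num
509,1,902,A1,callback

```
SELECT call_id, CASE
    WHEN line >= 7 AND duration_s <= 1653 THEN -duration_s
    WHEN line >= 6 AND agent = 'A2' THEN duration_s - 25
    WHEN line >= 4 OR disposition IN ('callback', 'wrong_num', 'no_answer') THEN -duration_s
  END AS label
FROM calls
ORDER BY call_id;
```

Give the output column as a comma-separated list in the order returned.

-863, -2624, -2674, 1770, -1862, -3277, NULL, NULL, -2170, -902

call_id=500: line >= 4 OR disposition IN ('callback', 'wrong_num', 'no_answer') → -863
call_id=501: line >= 4 OR disposition IN ('callback', 'wrong_num', 'no_answer') → -2624
call_id=502: line >= 4 OR disposition IN ('callback', 'wrong_num', 'no_answer') → -2674
call_id=503: line >= 6 AND agent = 'A2' → 1770
call_id=504: line >= 4 OR disposition IN ('callback', 'wrong_num', 'no_answer') → -1862
call_id=505: line >= 4 OR disposition IN ('callback', 'wrong_num', 'no_answer') → -3277
call_id=506: (no match → NULL) → NULL
call_id=507: (no match → NULL) → NULL
call_id=508: line >= 4 OR disposition IN ('callback', 'wrong_num', 'no_answer') → -2170
call_id=509: line >= 4 OR disposition IN ('callback', 'wrong_num', 'no_answer') → -902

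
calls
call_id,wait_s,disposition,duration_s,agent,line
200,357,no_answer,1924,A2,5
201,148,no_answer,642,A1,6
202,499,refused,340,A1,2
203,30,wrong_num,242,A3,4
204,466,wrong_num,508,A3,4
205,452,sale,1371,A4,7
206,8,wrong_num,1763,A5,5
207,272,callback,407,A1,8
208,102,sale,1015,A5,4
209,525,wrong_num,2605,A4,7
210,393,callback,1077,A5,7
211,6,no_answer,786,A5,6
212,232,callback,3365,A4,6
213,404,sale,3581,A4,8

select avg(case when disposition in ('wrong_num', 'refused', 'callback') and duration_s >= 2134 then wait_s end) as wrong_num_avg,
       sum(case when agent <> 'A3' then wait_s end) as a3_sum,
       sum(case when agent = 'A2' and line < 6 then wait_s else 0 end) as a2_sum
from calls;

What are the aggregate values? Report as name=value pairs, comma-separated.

wrong_num_avg=378.5, a3_sum=3398, a2_sum=357

[wrong_num_avg: disposition in ('wrong_num', 'refused', 'callback') and duration_s >= 2134]
call_id=200: ✗
call_id=201: ✗
call_id=202: ✗
call_id=203: ✗
call_id=204: ✗
call_id=205: ✗
call_id=206: ✗
call_id=207: ✗
call_id=208: ✗
call_id=209: ✓ → 525
call_id=210: ✗
call_id=211: ✗
call_id=212: ✓ → 232
call_id=213: ✗
wrong_num_avg = (525 + 232) / 2 = 378.5
—
[a3_sum: agent <> 'A3']
call_id=200: ✓ → 357
call_id=201: ✓ → 148
call_id=202: ✓ → 499
call_id=203: ✗
call_id=204: ✗
call_id=205: ✓ → 452
call_id=206: ✓ → 8
call_id=207: ✓ → 272
call_id=208: ✓ → 102
call_id=209: ✓ → 525
call_id=210: ✓ → 393
call_id=211: ✓ → 6
call_id=212: ✓ → 232
call_id=213: ✓ → 404
a3_sum = 357 + 148 + 499 + 452 + 8 + 272 + 102 + 525 + 393 + 6 + 232 + 404 = 3398
—
[a2_sum: agent = 'A2' and line < 6]
call_id=200: ✓ → 357
call_id=201: ✗
call_id=202: ✗
call_id=203: ✗
call_id=204: ✗
call_id=205: ✗
call_id=206: ✗
call_id=207: ✗
call_id=208: ✗
call_id=209: ✗
call_id=210: ✗
call_id=211: ✗
call_id=212: ✗
call_id=213: ✗
a2_sum = 357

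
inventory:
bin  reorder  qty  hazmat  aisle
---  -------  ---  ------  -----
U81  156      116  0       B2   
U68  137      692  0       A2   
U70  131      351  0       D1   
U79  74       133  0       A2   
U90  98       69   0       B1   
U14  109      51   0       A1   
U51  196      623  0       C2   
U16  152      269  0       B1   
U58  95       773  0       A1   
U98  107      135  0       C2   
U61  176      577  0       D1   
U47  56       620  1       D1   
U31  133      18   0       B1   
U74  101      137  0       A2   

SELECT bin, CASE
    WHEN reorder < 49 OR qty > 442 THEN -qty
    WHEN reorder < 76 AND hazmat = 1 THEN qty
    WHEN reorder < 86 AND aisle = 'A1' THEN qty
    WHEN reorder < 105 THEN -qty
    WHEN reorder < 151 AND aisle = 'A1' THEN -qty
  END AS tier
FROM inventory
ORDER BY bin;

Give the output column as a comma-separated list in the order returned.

-51, NULL, NULL, -620, -623, -773, -577, -692, NULL, -137, -133, NULL, -69, NULL

bin=U14: reorder < 151 AND aisle = 'A1' → -51
bin=U16: (no match → NULL) → NULL
bin=U31: (no match → NULL) → NULL
bin=U47: reorder < 49 OR qty > 442 → -620
bin=U51: reorder < 49 OR qty > 442 → -623
bin=U58: reorder < 49 OR qty > 442 → -773
bin=U61: reorder < 49 OR qty > 442 → -577
bin=U68: reorder < 49 OR qty > 442 → -692
bin=U70: (no match → NULL) → NULL
bin=U74: reorder < 105 → -137
bin=U79: reorder < 105 → -133
bin=U81: (no match → NULL) → NULL
bin=U90: reorder < 105 → -69
bin=U98: (no match → NULL) → NULL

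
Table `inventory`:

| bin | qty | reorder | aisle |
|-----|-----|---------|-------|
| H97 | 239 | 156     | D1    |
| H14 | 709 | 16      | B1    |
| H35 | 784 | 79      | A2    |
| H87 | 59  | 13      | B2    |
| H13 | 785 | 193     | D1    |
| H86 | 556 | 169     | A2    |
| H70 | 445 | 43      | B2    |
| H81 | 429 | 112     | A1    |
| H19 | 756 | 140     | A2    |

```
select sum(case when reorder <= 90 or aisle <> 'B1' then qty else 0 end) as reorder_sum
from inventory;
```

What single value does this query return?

4762

bin=H97: ✓ → 239
bin=H14: ✓ → 709
bin=H35: ✓ → 784
bin=H87: ✓ → 59
bin=H13: ✓ → 785
bin=H86: ✓ → 556
bin=H70: ✓ → 445
bin=H81: ✓ → 429
bin=H19: ✓ → 756
reorder_sum = 239 + 709 + 784 + 59 + 785 + 556 + 445 + 429 + 756 = 4762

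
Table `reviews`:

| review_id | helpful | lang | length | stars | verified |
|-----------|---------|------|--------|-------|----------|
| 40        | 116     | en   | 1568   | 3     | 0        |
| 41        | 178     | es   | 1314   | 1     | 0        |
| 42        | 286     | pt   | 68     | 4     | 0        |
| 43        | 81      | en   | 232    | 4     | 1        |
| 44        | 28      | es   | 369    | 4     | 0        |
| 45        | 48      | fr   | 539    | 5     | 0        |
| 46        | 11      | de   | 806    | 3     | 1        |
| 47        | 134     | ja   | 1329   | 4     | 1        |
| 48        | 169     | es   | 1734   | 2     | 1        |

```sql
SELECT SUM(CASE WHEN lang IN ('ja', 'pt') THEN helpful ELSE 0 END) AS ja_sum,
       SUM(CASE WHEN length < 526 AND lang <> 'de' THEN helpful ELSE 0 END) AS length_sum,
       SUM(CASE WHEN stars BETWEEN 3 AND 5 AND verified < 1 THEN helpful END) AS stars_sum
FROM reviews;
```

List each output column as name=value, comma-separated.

ja_sum=420, length_sum=395, stars_sum=478

[ja_sum: lang IN ('ja', 'pt')]
review_id=40: ✗
review_id=41: ✗
review_id=42: ✓ → 286
review_id=43: ✗
review_id=44: ✗
review_id=45: ✗
review_id=46: ✗
review_id=47: ✓ → 134
review_id=48: ✗
ja_sum = 286 + 134 = 420
—
[length_sum: length < 526 AND lang <> 'de']
review_id=40: ✗
review_id=41: ✗
review_id=42: ✓ → 286
review_id=43: ✓ → 81
review_id=44: ✓ → 28
review_id=45: ✗
review_id=46: ✗
review_id=47: ✗
review_id=48: ✗
length_sum = 286 + 81 + 28 = 395
—
[stars_sum: stars BETWEEN 3 AND 5 AND verified < 1]
review_id=40: ✓ → 116
review_id=41: ✗
review_id=42: ✓ → 286
review_id=43: ✗
review_id=44: ✓ → 28
review_id=45: ✓ → 48
review_id=46: ✗
review_id=47: ✗
review_id=48: ✗
stars_sum = 116 + 286 + 28 + 48 = 478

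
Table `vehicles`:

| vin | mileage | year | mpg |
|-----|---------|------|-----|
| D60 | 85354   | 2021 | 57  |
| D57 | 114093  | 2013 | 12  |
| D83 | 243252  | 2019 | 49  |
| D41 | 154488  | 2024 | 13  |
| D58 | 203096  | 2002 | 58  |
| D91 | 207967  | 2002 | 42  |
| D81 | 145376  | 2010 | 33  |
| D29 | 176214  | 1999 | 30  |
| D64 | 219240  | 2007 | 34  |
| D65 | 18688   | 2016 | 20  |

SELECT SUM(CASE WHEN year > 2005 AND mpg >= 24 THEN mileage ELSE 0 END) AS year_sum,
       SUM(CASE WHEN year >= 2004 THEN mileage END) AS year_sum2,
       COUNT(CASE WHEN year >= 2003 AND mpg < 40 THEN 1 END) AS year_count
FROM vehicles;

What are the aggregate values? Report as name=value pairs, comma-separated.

year_sum=693222, year_sum2=980491, year_count=5

[year_sum: year > 2005 AND mpg >= 24]
vin=D60: ✓ → 85354
vin=D57: ✗
vin=D83: ✓ → 243252
vin=D41: ✗
vin=D58: ✗
vin=D91: ✗
vin=D81: ✓ → 145376
vin=D29: ✗
vin=D64: ✓ → 219240
vin=D65: ✗
year_sum = 85354 + 243252 + 145376 + 219240 = 693222
—
[year_sum2: year >= 2004]
vin=D60: ✓ → 85354
vin=D57: ✓ → 114093
vin=D83: ✓ → 243252
vin=D41: ✓ → 154488
vin=D58: ✗
vin=D91: ✗
vin=D81: ✓ → 145376
vin=D29: ✗
vin=D64: ✓ → 219240
vin=D65: ✓ → 18688
year_sum2 = 85354 + 114093 + 243252 + 154488 + 145376 + 219240 + 18688 = 980491
—
[year_count: year >= 2003 AND mpg < 40]
vin=D60: ✗
vin=D57: ✓ → 1
vin=D83: ✗
vin=D41: ✓ → 1
vin=D58: ✗
vin=D91: ✗
vin=D81: ✓ → 1
vin=D29: ✗
vin=D64: ✓ → 1
vin=D65: ✓ → 1
year_count = COUNT(1, 1, 1, 1, 1) = 5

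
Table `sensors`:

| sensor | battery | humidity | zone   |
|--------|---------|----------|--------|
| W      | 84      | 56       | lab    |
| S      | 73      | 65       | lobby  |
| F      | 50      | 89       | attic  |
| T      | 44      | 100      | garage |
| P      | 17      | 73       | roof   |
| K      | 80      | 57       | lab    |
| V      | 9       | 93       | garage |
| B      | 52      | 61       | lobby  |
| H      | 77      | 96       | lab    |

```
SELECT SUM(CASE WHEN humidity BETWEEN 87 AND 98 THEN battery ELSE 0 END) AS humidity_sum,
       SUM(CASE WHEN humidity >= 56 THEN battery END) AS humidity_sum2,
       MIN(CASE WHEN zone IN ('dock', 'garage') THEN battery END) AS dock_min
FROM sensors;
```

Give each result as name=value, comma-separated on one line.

[humidity_sum: humidity BETWEEN 87 AND 98]
sensor=W: ✗
sensor=S: ✗
sensor=F: ✓ → 50
sensor=T: ✗
sensor=P: ✗
sensor=K: ✗
sensor=V: ✓ → 9
sensor=B: ✗
sensor=H: ✓ → 77
humidity_sum = 50 + 9 + 77 = 136
—
[humidity_sum2: humidity >= 56]
sensor=W: ✓ → 84
sensor=S: ✓ → 73
sensor=F: ✓ → 50
sensor=T: ✓ → 44
sensor=P: ✓ → 17
sensor=K: ✓ → 80
sensor=V: ✓ → 9
sensor=B: ✓ → 52
sensor=H: ✓ → 77
humidity_sum2 = 84 + 73 + 50 + 44 + 17 + 80 + 9 + 52 + 77 = 486
—
[dock_min: zone IN ('dock', 'garage')]
sensor=W: ✗
sensor=S: ✗
sensor=F: ✗
sensor=T: ✓ → 44
sensor=P: ✗
sensor=K: ✗
sensor=V: ✓ → 9
sensor=B: ✗
sensor=H: ✗
dock_min = MIN(44, 9) = 9

humidity_sum=136, humidity_sum2=486, dock_min=9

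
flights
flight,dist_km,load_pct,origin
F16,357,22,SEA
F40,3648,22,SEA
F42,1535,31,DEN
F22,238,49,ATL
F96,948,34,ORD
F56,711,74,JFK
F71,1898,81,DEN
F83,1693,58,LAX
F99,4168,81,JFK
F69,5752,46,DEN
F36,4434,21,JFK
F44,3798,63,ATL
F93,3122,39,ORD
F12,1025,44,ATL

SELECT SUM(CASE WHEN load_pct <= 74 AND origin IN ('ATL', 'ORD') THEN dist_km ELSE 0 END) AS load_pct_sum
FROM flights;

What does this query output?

flight=F16: ✗
flight=F40: ✗
flight=F42: ✗
flight=F22: ✓ → 238
flight=F96: ✓ → 948
flight=F56: ✗
flight=F71: ✗
flight=F83: ✗
flight=F99: ✗
flight=F69: ✗
flight=F36: ✗
flight=F44: ✓ → 3798
flight=F93: ✓ → 3122
flight=F12: ✓ → 1025
load_pct_sum = 238 + 948 + 3798 + 3122 + 1025 = 9131

9131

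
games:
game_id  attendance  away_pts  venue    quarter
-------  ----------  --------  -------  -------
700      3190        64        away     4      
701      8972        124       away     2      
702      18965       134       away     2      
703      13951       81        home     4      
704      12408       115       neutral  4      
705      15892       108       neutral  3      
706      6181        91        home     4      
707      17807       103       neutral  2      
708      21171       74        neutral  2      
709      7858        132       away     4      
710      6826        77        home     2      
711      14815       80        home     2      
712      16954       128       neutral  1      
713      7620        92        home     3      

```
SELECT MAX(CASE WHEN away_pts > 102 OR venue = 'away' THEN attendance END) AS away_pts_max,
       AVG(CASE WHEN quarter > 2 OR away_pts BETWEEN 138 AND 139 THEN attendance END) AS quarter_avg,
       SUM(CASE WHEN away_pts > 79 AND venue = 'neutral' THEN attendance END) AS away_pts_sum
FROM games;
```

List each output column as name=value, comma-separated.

[away_pts_max: away_pts > 102 OR venue = 'away']
game_id=700: ✓ → 3190
game_id=701: ✓ → 8972
game_id=702: ✓ → 18965
game_id=703: ✗
game_id=704: ✓ → 12408
game_id=705: ✓ → 15892
game_id=706: ✗
game_id=707: ✓ → 17807
game_id=708: ✗
game_id=709: ✓ → 7858
game_id=710: ✗
game_id=711: ✗
game_id=712: ✓ → 16954
game_id=713: ✗
away_pts_max = MAX(3190, 8972, 18965, 12408, 15892, 17807, 7858, 16954) = 18965
—
[quarter_avg: quarter > 2 OR away_pts BETWEEN 138 AND 139]
game_id=700: ✓ → 3190
game_id=701: ✗
game_id=702: ✗
game_id=703: ✓ → 13951
game_id=704: ✓ → 12408
game_id=705: ✓ → 15892
game_id=706: ✓ → 6181
game_id=707: ✗
game_id=708: ✗
game_id=709: ✓ → 7858
game_id=710: ✗
game_id=711: ✗
game_id=712: ✗
game_id=713: ✓ → 7620
quarter_avg = (3190 + 13951 + 12408 + 15892 + 6181 + 7858 + 7620) / 7 = 9585.7142857143
—
[away_pts_sum: away_pts > 79 AND venue = 'neutral']
game_id=700: ✗
game_id=701: ✗
game_id=702: ✗
game_id=703: ✗
game_id=704: ✓ → 12408
game_id=705: ✓ → 15892
game_id=706: ✗
game_id=707: ✓ → 17807
game_id=708: ✗
game_id=709: ✗
game_id=710: ✗
game_id=711: ✗
game_id=712: ✓ → 16954
game_id=713: ✗
away_pts_sum = 12408 + 15892 + 17807 + 16954 = 63061

away_pts_max=18965, quarter_avg=9585.7142857143, away_pts_sum=63061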